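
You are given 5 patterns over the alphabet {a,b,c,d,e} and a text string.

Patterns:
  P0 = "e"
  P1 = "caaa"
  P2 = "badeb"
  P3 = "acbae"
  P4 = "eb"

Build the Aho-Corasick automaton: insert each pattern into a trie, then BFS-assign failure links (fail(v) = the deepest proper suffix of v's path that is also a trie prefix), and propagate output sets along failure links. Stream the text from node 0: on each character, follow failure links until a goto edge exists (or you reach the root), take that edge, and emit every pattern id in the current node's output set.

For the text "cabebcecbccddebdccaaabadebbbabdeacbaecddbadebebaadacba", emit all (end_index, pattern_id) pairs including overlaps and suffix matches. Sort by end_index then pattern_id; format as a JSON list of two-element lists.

Build:
Trie (insert patterns):
  0='ε' goto a→11 b→6 c→2 e→1
  1='e' goto b→16  ←P0
  2='c' goto a→3
  3='ca' goto a→4
  4='caa' goto a→5
  5='caaa' goto ·  ←P1
  6='b' goto a→7
  7='ba' goto d→8
  8='bad' goto e→9
  9='bade' goto b→10
  10='badeb' goto ·  ←P2
  11='a' goto c→12
  12='ac' goto b→13
  13='acb' goto a→14
  14='acba' goto e→15
  15='acbae' goto ·  ←P3
  16='eb' goto ·  ←P4

BFS fail/out derivation:
  fail(1) 'e': from fail(0)=0 chase 'e': 0 ⇒ 0;  out={0}∪out(0)={0}
  fail(2) 'c': from fail(0)=0 chase 'c': 0 ⇒ 0;  out=∅∪out(0)=∅
  fail(6) 'b': from fail(0)=0 chase 'b': 0 ⇒ 0;  out=∅∪out(0)=∅
  fail(11) 'a': from fail(0)=0 chase 'a': 0 ⇒ 0;  out=∅∪out(0)=∅
  fail(3) 'ca': from fail(2)=0 chase 'a': 0 ⇒ 11;  out=∅∪out(11)=∅
  fail(7) 'ba': from fail(6)=0 chase 'a': 0 ⇒ 11;  out=∅∪out(11)=∅
  fail(12) 'ac': from fail(11)=0 chase 'c': 0 ⇒ 2;  out=∅∪out(2)=∅
  fail(16) 'eb': from fail(1)=0 chase 'b': 0 ⇒ 6;  out={4}∪out(6)={4}
  fail(4) 'caa': from fail(3)=11 chase 'a': 11→0 ⇒ 11;  out=∅∪out(11)=∅
  fail(8) 'bad': from fail(7)=11 chase 'd': 11→0 ⇒ 0;  out=∅∪out(0)=∅
  fail(13) 'acb': from fail(12)=2 chase 'b': 2→0 ⇒ 6;  out=∅∪out(6)=∅
  fail(5) 'caaa': from fail(4)=11 chase 'a': 11→0 ⇒ 11;  out={1}∪out(11)={1}
  fail(9) 'bade': from fail(8)=0 chase 'e': 0 ⇒ 1;  out=∅∪out(1)={0}
  fail(14) 'acba': from fail(13)=6 chase 'a': 6 ⇒ 7;  out=∅∪out(7)=∅
  fail(10) 'badeb': from fail(9)=1 chase 'b': 1 ⇒ 16;  out={2}∪out(16)={2,4}
  fail(15) 'acbae': from fail(14)=7 chase 'e': 7→11→0 ⇒ 1;  out={3}∪out(1)={0,3}

Run:
i=0 'c': node 0→2
i=1 'a': node 2→3
i=2 'b': node 3→6 (fail-walked)
i=3 'e': node 6→1 (fail-walked)  emit P0@[3:3]
i=4 'b': node 1→16  emit P4@[3:4]
i=5 'c': node 16→2 (fail-walked)
i=6 'e': node 2→1 (fail-walked)  emit P0@[6:6]
i=7 'c': node 1→2 (fail-walked)
i=8 'b': node 2→6 (fail-walked)
i=9 'c': node 6→2 (fail-walked)
i=10 'c': node 2→2 (fail-walked)
i=11 'd': node 2→0 (fail-walked)
i=12 'd': node 0→0
i=13 'e': node 0→1  emit P0@[13:13]
i=14 'b': node 1→16  emit P4@[13:14]
i=15 'd': node 16→0 (fail-walked)
i=16 'c': node 0→2
i=17 'c': node 2→2 (fail-walked)
i=18 'a': node 2→3
i=19 'a': node 3→4
i=20 'a': node 4→5  emit P1@[17:20]
i=21 'b': node 5→6 (fail-walked)
i=22 'a': node 6→7
i=23 'd': node 7→8
i=24 'e': node 8→9  emit P0@[24:24]
i=25 'b': node 9→10  emit P2@[21:25],P4@[24:25]
i=26 'b': node 10→6 (fail-walked)
i=27 'b': node 6→6 (fail-walked)
i=28 'a': node 6→7
i=29 'b': node 7→6 (fail-walked)
i=30 'd': node 6→0 (fail-walked)
i=31 'e': node 0→1  emit P0@[31:31]
i=32 'a': node 1→11 (fail-walked)
i=33 'c': node 11→12
i=34 'b': node 12→13
i=35 'a': node 13→14
i=36 'e': node 14→15  emit P0@[36:36],P3@[32:36]
i=37 'c': node 15→2 (fail-walked)
i=38 'd': node 2→0 (fail-walked)
i=39 'd': node 0→0
i=40 'b': node 0→6
i=41 'a': node 6→7
i=42 'd': node 7→8
i=43 'e': node 8→9  emit P0@[43:43]
i=44 'b': node 9→10  emit P2@[40:44],P4@[43:44]
i=45 'e': node 10→1 (fail-walked)  emit P0@[45:45]
i=46 'b': node 1→16  emit P4@[45:46]
i=47 'a': node 16→7 (fail-walked)
i=48 'a': node 7→11 (fail-walked)
i=49 'd': node 11→0 (fail-walked)
i=50 'a': node 0→11
i=51 'c': node 11→12
i=52 'b': node 12→13
i=53 'a': node 13→14

All matches (sorted): [[3,0],[4,4],[6,0],[13,0],[14,4],[20,1],[24,0],[25,2],[25,4],[31,0],[36,0],[36,3],[43,0],[44,2],[44,4],[45,0],[46,4]]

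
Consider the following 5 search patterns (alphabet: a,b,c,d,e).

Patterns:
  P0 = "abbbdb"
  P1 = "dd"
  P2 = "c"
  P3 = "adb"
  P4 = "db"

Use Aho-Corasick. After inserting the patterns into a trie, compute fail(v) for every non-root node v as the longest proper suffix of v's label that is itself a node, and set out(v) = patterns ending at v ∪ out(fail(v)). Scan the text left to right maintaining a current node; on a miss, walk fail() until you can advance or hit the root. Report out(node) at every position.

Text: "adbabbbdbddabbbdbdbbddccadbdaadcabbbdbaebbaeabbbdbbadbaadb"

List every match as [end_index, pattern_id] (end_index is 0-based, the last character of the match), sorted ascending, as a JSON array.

Build automaton:
Trie nodes:
  n0 'ε': a→1 c→9 d→7
  n1 'a': b→2 d→10
  n2 'ab': b→3
  n3 'abb': b→4
  n4 'abbb': d→5
  n5 'abbbd': b→6
  n6 'abbbdb': ·  ←P0
  n7 'd': b→12 d→8
  n8 'dd': ·  ←P1
  n9 'c': ·  ←P2
  n10 'ad': b→11
  n11 'adb': ·  ←P3
  n12 'db': ·  ←P4

Failure links (BFS by depth):
  n1('a'): parent n0 fail=0; on 'a' 0 → fail=0;  out ∅∪∅=∅
  n7('d'): parent n0 fail=0; on 'd' 0 → fail=0;  out ∅∪∅=∅
  n9('c'): parent n0 fail=0; on 'c' 0 → fail=0;  out {2}∪∅={2}
  n2('ab'): parent n1 fail=0; on 'b' 0 → fail=0;  out ∅∪∅=∅
  n8('dd'): parent n7 fail=0; on 'd' 0 → fail=7;  out {1}∪∅={1}
  n10('ad'): parent n1 fail=0; on 'd' 0 → fail=7;  out ∅∪∅=∅
  n12('db'): parent n7 fail=0; on 'b' 0 → fail=0;  out {4}∪∅={4}
  n3('abb'): parent n2 fail=0; on 'b' 0 → fail=0;  out ∅∪∅=∅
  n11('adb'): parent n10 fail=7; on 'b' 7 → fail=12;  out {3}∪{4}={3,4}
  n4('abbb'): parent n3 fail=0; on 'b' 0 → fail=0;  out ∅∪∅=∅
  n5('abbbd'): parent n4 fail=0; on 'd' 0 → fail=7;  out ∅∪∅=∅
  n6('abbbdb'): parent n5 fail=7; on 'b' 7 → fail=12;  out {0}∪{4}={0,4}

Scan:
pos 0 'a': at 1
pos 1 'd': at 10
pos 2 'b': at 11  emit P3@[0:2],P4@[1:2]
pos 3 'a': at 1 ·f
pos 4 'b': at 2
pos 5 'b': at 3
pos 6 'b': at 4
pos 7 'd': at 5
pos 8 'b': at 6  emit P0@[3:8],P4@[7:8]
pos 9 'd': at 7 ·f
pos 10 'd': at 8  emit P1@[9:10]
pos 11 'a': at 1 ·f
pos 12 'b': at 2
pos 13 'b': at 3
pos 14 'b': at 4
pos 15 'd': at 5
pos 16 'b': at 6  emit P0@[11:16],P4@[15:16]
pos 17 'd': at 7 ·f
pos 18 'b': at 12  emit P4@[17:18]
pos 19 'b': at 0 ·f
pos 20 'd': at 7
pos 21 'd': at 8  emit P1@[20:21]
pos 22 'c': at 9 ·f  emit P2@[22:22]
pos 23 'c': at 9 ·f  emit P2@[23:23]
pos 24 'a': at 1 ·f
pos 25 'd': at 10
pos 26 'b': at 11  emit P3@[24:26],P4@[25:26]
pos 27 'd': at 7 ·f
pos 28 'a': at 1 ·f
pos 29 'a': at 1 ·f
pos 30 'd': at 10
pos 31 'c': at 9 ·f  emit P2@[31:31]
pos 32 'a': at 1 ·f
pos 33 'b': at 2
pos 34 'b': at 3
pos 35 'b': at 4
pos 36 'd': at 5
pos 37 'b': at 6  emit P0@[32:37],P4@[36:37]
pos 38 'a': at 1 ·f
pos 39 'e': at 0 ·f
pos 40 'b': at 0
pos 41 'b': at 0
pos 42 'a': at 1
pos 43 'e': at 0 ·f
pos 44 'a': at 1
pos 45 'b': at 2
pos 46 'b': at 3
pos 47 'b': at 4
pos 48 'd': at 5
pos 49 'b': at 6  emit P0@[44:49],P4@[48:49]
pos 50 'b': at 0 ·f
pos 51 'a': at 1
pos 52 'd': at 10
pos 53 'b': at 11  emit P3@[51:53],P4@[52:53]
pos 54 'a': at 1 ·f
pos 55 'a': at 1 ·f
pos 56 'd': at 10
pos 57 'b': at 11  emit P3@[55:57],P4@[56:57]

Result: [[2,3],[2,4],[8,0],[8,4],[10,1],[16,0],[16,4],[18,4],[21,1],[22,2],[23,2],[26,3],[26,4],[31,2],[37,0],[37,4],[49,0],[49,4],[53,3],[53,4],[57,3],[57,4]]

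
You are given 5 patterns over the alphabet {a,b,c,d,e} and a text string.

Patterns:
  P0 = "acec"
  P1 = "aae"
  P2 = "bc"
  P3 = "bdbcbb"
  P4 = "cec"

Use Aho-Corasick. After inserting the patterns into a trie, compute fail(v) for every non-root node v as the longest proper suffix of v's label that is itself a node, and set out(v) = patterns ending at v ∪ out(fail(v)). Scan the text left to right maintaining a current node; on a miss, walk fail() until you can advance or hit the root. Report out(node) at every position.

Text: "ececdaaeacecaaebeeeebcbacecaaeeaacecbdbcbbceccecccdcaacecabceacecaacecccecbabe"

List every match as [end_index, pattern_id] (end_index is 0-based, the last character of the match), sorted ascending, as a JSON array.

Construct AC machine:
Trie (insert patterns):
  n0 'ε': a→1 b→7 c→14
  n1 'a': a→5 c→2
  n2 'ac': e→3
  n3 'ace': c→4
  n4 'acec': ·  [P0 ends]
  n5 'aa': e→6
  n6 'aae': ·  [P1 ends]
  n7 'b': c→8 d→9
  n8 'bc': ·  [P2 ends]
  n9 'bd': b→10
  n10 'bdb': c→11
  n11 'bdbc': b→12
  n12 'bdbcb': b→13
  n13 'bdbcbb': ·  [P3 ends]
  n14 'c': e→15
  n15 'ce': c→16
  n16 'cec': ·  [P4 ends]

Failure links (BFS by depth):
  n1('a'): parent n0 fail=0; on 'a' 0 → fail=0;  out ∅∪∅=∅
  n7('b'): parent n0 fail=0; on 'b' 0 → fail=0;  out ∅∪∅=∅
  n14('c'): parent n0 fail=0; on 'c' 0 → fail=0;  out ∅∪∅=∅
  n2('ac'): parent n1 fail=0; on 'c' 0 → fail=14;  out ∅∪∅=∅
  n5('aa'): parent n1 fail=0; on 'a' 0 → fail=1;  out ∅∪∅=∅
  n8('bc'): parent n7 fail=0; on 'c' 0 → fail=14;  out {2}∪∅={2}
  n9('bd'): parent n7 fail=0; on 'd' 0 → fail=0;  out ∅∪∅=∅
  n15('ce'): parent n14 fail=0; on 'e' 0 → fail=0;  out ∅∪∅=∅
  n3('ace'): parent n2 fail=14; on 'e' 14 → fail=15;  out ∅∪∅=∅
  n6('aae'): parent n5 fail=1; on 'e' 1→0 → fail=0;  out {1}∪∅={1}
  n10('bdb'): parent n9 fail=0; on 'b' 0 → fail=7;  out ∅∪∅=∅
  n16('cec'): parent n15 fail=0; on 'c' 0 → fail=14;  out {4}∪∅={4}
  n4('acec'): parent n3 fail=15; on 'c' 15 → fail=16;  out {0}∪{4}={0,4}
  n11('bdbc'): parent n10 fail=7; on 'c' 7 → fail=8;  out ∅∪{2}={2}
  n12('bdbcb'): parent n11 fail=8; on 'b' 8→14→0 → fail=7;  out ∅∪∅=∅
  n13('bdbcbb'): parent n12 fail=7; on 'b' 7→0 → fail=7;  out {3}∪∅={3}

Text stream:
i=0 'e': node 0→0
i=1 'c': node 0→14
i=2 'e': node 14→15
i=3 'c': node 15→16  emit P4@[1:3]
i=4 'd': node 16→0 (fail-walked)
i=5 'a': node 0→1
i=6 'a': node 1→5
i=7 'e': node 5→6  emit P1@[5:7]
i=8 'a': node 6→1 (fail-walked)
i=9 'c': node 1→2
i=10 'e': node 2→3
i=11 'c': node 3→4  emit P0@[8:11],P4@[9:11]
i=12 'a': node 4→1 (fail-walked)
i=13 'a': node 1→5
i=14 'e': node 5→6  emit P1@[12:14]
i=15 'b': node 6→7 (fail-walked)
i=16 'e': node 7→0 (fail-walked)
i=17 'e': node 0→0
i=18 'e': node 0→0
i=19 'e': node 0→0
i=20 'b': node 0→7
i=21 'c': node 7→8  emit P2@[20:21]
i=22 'b': node 8→7 (fail-walked)
i=23 'a': node 7→1 (fail-walked)
i=24 'c': node 1→2
i=25 'e': node 2→3
i=26 'c': node 3→4  emit P0@[23:26],P4@[24:26]
i=27 'a': node 4→1 (fail-walked)
i=28 'a': node 1→5
i=29 'e': node 5→6  emit P1@[27:29]
i=30 'e': node 6→0 (fail-walked)
i=31 'a': node 0→1
i=32 'a': node 1→5
i=33 'c': node 5→2 (fail-walked)
i=34 'e': node 2→3
i=35 'c': node 3→4  emit P0@[32:35],P4@[33:35]
i=36 'b': node 4→7 (fail-walked)
i=37 'd': node 7→9
i=38 'b': node 9→10
i=39 'c': node 10→11  emit P2@[38:39]
i=40 'b': node 11→12
i=41 'b': node 12→13  emit P3@[36:41]
i=42 'c': node 13→8 (fail-walked)  emit P2@[41:42]
i=43 'e': node 8→15 (fail-walked)
i=44 'c': node 15→16  emit P4@[42:44]
i=45 'c': node 16→14 (fail-walked)
i=46 'e': node 14→15
i=47 'c': node 15→16  emit P4@[45:47]
i=48 'c': node 16→14 (fail-walked)
i=49 'c': node 14→14 (fail-walked)
i=50 'd': node 14→0 (fail-walked)
i=51 'c': node 0→14
i=52 'a': node 14→1 (fail-walked)
i=53 'a': node 1→5
i=54 'c': node 5→2 (fail-walked)
i=55 'e': node 2→3
i=56 'c': node 3→4  emit P0@[53:56],P4@[54:56]
i=57 'a': node 4→1 (fail-walked)
i=58 'b': node 1→7 (fail-walked)
i=59 'c': node 7→8  emit P2@[58:59]
i=60 'e': node 8→15 (fail-walked)
i=61 'a': node 15→1 (fail-walked)
i=62 'c': node 1→2
i=63 'e': node 2→3
i=64 'c': node 3→4  emit P0@[61:64],P4@[62:64]
i=65 'a': node 4→1 (fail-walked)
i=66 'a': node 1→5
i=67 'c': node 5→2 (fail-walked)
i=68 'e': node 2→3
i=69 'c': node 3→4  emit P0@[66:69],P4@[67:69]
i=70 'c': node 4→14 (fail-walked)
i=71 'c': node 14→14 (fail-walked)
i=72 'e': node 14→15
i=73 'c': node 15→16  emit P4@[71:73]
i=74 'b': node 16→7 (fail-walked)
i=75 'a': node 7→1 (fail-walked)
i=76 'b': node 1→7 (fail-walked)
i=77 'e': node 7→0 (fail-walked)

All matches (sorted): [[3,4],[7,1],[11,0],[11,4],[14,1],[21,2],[26,0],[26,4],[29,1],[35,0],[35,4],[39,2],[41,3],[42,2],[44,4],[47,4],[56,0],[56,4],[59,2],[64,0],[64,4],[69,0],[69,4],[73,4]]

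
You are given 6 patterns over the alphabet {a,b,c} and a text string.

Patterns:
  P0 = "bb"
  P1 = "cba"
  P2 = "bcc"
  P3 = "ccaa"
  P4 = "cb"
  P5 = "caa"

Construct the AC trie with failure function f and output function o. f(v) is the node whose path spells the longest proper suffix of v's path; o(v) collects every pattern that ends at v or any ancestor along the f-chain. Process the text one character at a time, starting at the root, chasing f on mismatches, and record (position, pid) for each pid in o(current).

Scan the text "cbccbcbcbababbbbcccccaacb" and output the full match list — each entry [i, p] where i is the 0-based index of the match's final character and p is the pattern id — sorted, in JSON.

Build:
Trie nodes:
  n0 'ε': b→1 c→3
  n1 'b': b→2 c→6
  n2 'bb': ·  [P0 ends]
  n3 'c': a→11 b→4 c→8
  n4 'cb': a→5  [P4 ends]
  n5 'cba': ·  [P1 ends]
  n6 'bc': c→7
  n7 'bcc': ·  [P2 ends]
  n8 'cc': a→9
  n9 'cca': a→10
  n10 'ccaa': ·  [P3 ends]
  n11 'ca': a→12
  n12 'caa': ·  [P5 ends]

BFS fail/out derivation:
  n1('b'): parent n0 fail=0; on 'b' 0 → fail=0;  out ∅∪∅=∅
  n3('c'): parent n0 fail=0; on 'c' 0 → fail=0;  out ∅∪∅=∅
  n2('bb'): parent n1 fail=0; on 'b' 0 → fail=1;  out {0}∪∅={0}
  n4('cb'): parent n3 fail=0; on 'b' 0 → fail=1;  out {4}∪∅={4}
  n6('bc'): parent n1 fail=0; on 'c' 0 → fail=3;  out ∅∪∅=∅
  n8('cc'): parent n3 fail=0; on 'c' 0 → fail=3;  out ∅∪∅=∅
  n11('ca'): parent n3 fail=0; on 'a' 0 → fail=0;  out ∅∪∅=∅
  n5('cba'): parent n4 fail=1; on 'a' 1→0 → fail=0;  out {1}∪∅={1}
  n7('bcc'): parent n6 fail=3; on 'c' 3 → fail=8;  out {2}∪∅={2}
  n9('cca'): parent n8 fail=3; on 'a' 3 → fail=11;  out ∅∪∅=∅
  n12('caa'): parent n11 fail=0; on 'a' 0 → fail=0;  out {5}∪∅={5}
  n10('ccaa'): parent n9 fail=11; on 'a' 11 → fail=12;  out {3}∪{5}={3,5}

Scan:
i=0 'c': node 0→3
i=1 'b': node 3→4  → match P4@[0:1]
i=2 'c': node 4→6 (via fail)
i=3 'c': node 6→7  → match P2@[1:3]
i=4 'b': node 7→4 (via fail)  → match P4@[3:4]
i=5 'c': node 4→6 (via fail)
i=6 'b': node 6→4 (via fail)  → match P4@[5:6]
i=7 'c': node 4→6 (via fail)
i=8 'b': node 6→4 (via fail)  → match P4@[7:8]
i=9 'a': node 4→5  → match P1@[7:9]
i=10 'b': node 5→1 (via fail)
i=11 'a': node 1→0 (via fail)
i=12 'b': node 0→1
i=13 'b': node 1→2  → match P0@[12:13]
i=14 'b': node 2→2 (via fail)  → match P0@[13:14]
i=15 'b': node 2→2 (via fail)  → match P0@[14:15]
i=16 'c': node 2→6 (via fail)
i=17 'c': node 6→7  → match P2@[15:17]
i=18 'c': node 7→8 (via fail)
i=19 'c': node 8→8 (via fail)
i=20 'c': node 8→8 (via fail)
i=21 'a': node 8→9
i=22 'a': node 9→10  → match P3@[19:22],P5@[20:22]
i=23 'c': node 10→3 (via fail)
i=24 'b': node 3→4  → match P4@[23:24]

All matches (sorted): [[1,4],[3,2],[4,4],[6,4],[8,4],[9,1],[13,0],[14,0],[15,0],[17,2],[22,3],[22,5],[24,4]]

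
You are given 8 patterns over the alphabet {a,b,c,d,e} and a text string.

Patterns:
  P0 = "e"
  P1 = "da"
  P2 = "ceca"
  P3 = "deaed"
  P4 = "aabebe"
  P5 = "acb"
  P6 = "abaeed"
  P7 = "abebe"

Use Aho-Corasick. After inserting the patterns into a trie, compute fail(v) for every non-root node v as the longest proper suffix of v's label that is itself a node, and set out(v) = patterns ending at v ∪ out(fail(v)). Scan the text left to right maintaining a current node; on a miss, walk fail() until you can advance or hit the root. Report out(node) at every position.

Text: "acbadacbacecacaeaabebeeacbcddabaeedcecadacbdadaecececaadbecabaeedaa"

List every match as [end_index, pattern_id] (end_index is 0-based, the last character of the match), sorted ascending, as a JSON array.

Build automaton:
Trie nodes:
  n0 'ε': a→12 c→4 d→2 e→1
  n1 'e': ·  [P0 ends]
  n2 'd': a→3 e→8
  n3 'da': ·  [P1 ends]
  n4 'c': e→5
  n5 'ce': c→6
  n6 'cec': a→7
  n7 'ceca': ·  [P2 ends]
  n8 'de': a→9
  n9 'dea': e→10
  n10 'deae': d→11
  n11 'deaed': ·  [P3 ends]
  n12 'a': a→13 b→20 c→18
  n13 'aa': b→14
  n14 'aab': e→15
  n15 'aabe': b→16
  n16 'aabeb': e→17
  n17 'aabebe': ·  [P4 ends]
  n18 'ac': b→19
  n19 'acb': ·  [P5 ends]
  n20 'ab': a→21 e→25
  n21 'aba': e→22
  n22 'abae': e→23
  n23 'abaee': d→24
  n24 'abaeed': ·  [P6 ends]
  n25 'abe': b→26
  n26 'abeb': e→27
  n27 'abebe': ·  [P7 ends]

BFS fail/out derivation:
  n1('e'): parent n0 fail=0; on 'e' 0 → fail=0;  out {0}∪∅={0}
  n2('d'): parent n0 fail=0; on 'd' 0 → fail=0;  out ∅∪∅=∅
  n4('c'): parent n0 fail=0; on 'c' 0 → fail=0;  out ∅∪∅=∅
  n12('a'): parent n0 fail=0; on 'a' 0 → fail=0;  out ∅∪∅=∅
  n3('da'): parent n2 fail=0; on 'a' 0 → fail=12;  out {1}∪∅={1}
  n5('ce'): parent n4 fail=0; on 'e' 0 → fail=1;  out ∅∪{0}={0}
  n8('de'): parent n2 fail=0; on 'e' 0 → fail=1;  out ∅∪{0}={0}
  n13('aa'): parent n12 fail=0; on 'a' 0 → fail=12;  out ∅∪∅=∅
  n18('ac'): parent n12 fail=0; on 'c' 0 → fail=4;  out ∅∪∅=∅
  n20('ab'): parent n12 fail=0; on 'b' 0 → fail=0;  out ∅∪∅=∅
  n6('cec'): parent n5 fail=1; on 'c' 1→0 → fail=4;  out ∅∪∅=∅
  n9('dea'): parent n8 fail=1; on 'a' 1→0 → fail=12;  out ∅∪∅=∅
  n14('aab'): parent n13 fail=12; on 'b' 12 → fail=20;  out ∅∪∅=∅
  n19('acb'): parent n18 fail=4; on 'b' 4→0 → fail=0;  out {5}∪∅={5}
  n21('aba'): parent n20 fail=0; on 'a' 0 → fail=12;  out ∅∪∅=∅
  n25('abe'): parent n20 fail=0; on 'e' 0 → fail=1;  out ∅∪{0}={0}
  n7('ceca'): parent n6 fail=4; on 'a' 4→0 → fail=12;  out {2}∪∅={2}
  n10('deae'): parent n9 fail=12; on 'e' 12→0 → fail=1;  out ∅∪{0}={0}
  n15('aabe'): parent n14 fail=20; on 'e' 20 → fail=25;  out ∅∪{0}={0}
  n22('abae'): parent n21 fail=12; on 'e' 12→0 → fail=1;  out ∅∪{0}={0}
  n26('abeb'): parent n25 fail=1; on 'b' 1→0 → fail=0;  out ∅∪∅=∅
  n11('deaed'): parent n10 fail=1; on 'd' 1→0 → fail=2;  out {3}∪∅={3}
  n16('aabeb'): parent n15 fail=25; on 'b' 25 → fail=26;  out ∅∪∅=∅
  n23('abaee'): parent n22 fail=1; on 'e' 1→0 → fail=1;  out ∅∪{0}={0}
  n27('abebe'): parent n26 fail=0; on 'e' 0 → fail=1;  out {7}∪{0}={0,7}
  n17('aabebe'): parent n16 fail=26; on 'e' 26 → fail=27;  out {4}∪{0,7}={0,4,7}
  n24('abaeed'): parent n23 fail=1; on 'd' 1→0 → fail=2;  out {6}∪∅={6}

Run:
pos 0 'a': at 12
pos 1 'c': at 18
pos 2 'b': at 19  emit P5@[0:2]
pos 3 'a': at 12 (via fail)
pos 4 'd': at 2 (via fail)
pos 5 'a': at 3  emit P1@[4:5]
pos 6 'c': at 18 (via fail)
pos 7 'b': at 19  emit P5@[5:7]
pos 8 'a': at 12 (via fail)
pos 9 'c': at 18
pos 10 'e': at 5 (via fail)  emit P0@[10:10]
pos 11 'c': at 6
pos 12 'a': at 7  emit P2@[9:12]
pos 13 'c': at 18 (via fail)
pos 14 'a': at 12 (via fail)
pos 15 'e': at 1 (via fail)  emit P0@[15:15]
pos 16 'a': at 12 (via fail)
pos 17 'a': at 13
pos 18 'b': at 14
pos 19 'e': at 15  emit P0@[19:19]
pos 20 'b': at 16
pos 21 'e': at 17  emit P0@[21:21],P4@[16:21],P7@[17:21]
pos 22 'e': at 1 (via fail)  emit P0@[22:22]
pos 23 'a': at 12 (via fail)
pos 24 'c': at 18
pos 25 'b': at 19  emit P5@[23:25]
pos 26 'c': at 4 (via fail)
pos 27 'd': at 2 (via fail)
pos 28 'd': at 2 (via fail)
pos 29 'a': at 3  emit P1@[28:29]
pos 30 'b': at 20 (via fail)
pos 31 'a': at 21
pos 32 'e': at 22  emit P0@[32:32]
pos 33 'e': at 23  emit P0@[33:33]
pos 34 'd': at 24  emit P6@[29:34]
pos 35 'c': at 4 (via fail)
pos 36 'e': at 5  emit P0@[36:36]
pos 37 'c': at 6
pos 38 'a': at 7  emit P2@[35:38]
pos 39 'd': at 2 (via fail)
pos 40 'a': at 3  emit P1@[39:40]
pos 41 'c': at 18 (via fail)
pos 42 'b': at 19  emit P5@[40:42]
pos 43 'd': at 2 (via fail)
pos 44 'a': at 3  emit P1@[43:44]
pos 45 'd': at 2 (via fail)
pos 46 'a': at 3  emit P1@[45:46]
pos 47 'e': at 1 (via fail)  emit P0@[47:47]
pos 48 'c': at 4 (via fail)
pos 49 'e': at 5  emit P0@[49:49]
pos 50 'c': at 6
pos 51 'e': at 5 (via fail)  emit P0@[51:51]
pos 52 'c': at 6
pos 53 'a': at 7  emit P2@[50:53]
pos 54 'a': at 13 (via fail)
pos 55 'd': at 2 (via fail)
pos 56 'b': at 0 (via fail)
pos 57 'e': at 1  emit P0@[57:57]
pos 58 'c': at 4 (via fail)
pos 59 'a': at 12 (via fail)
pos 60 'b': at 20
pos 61 'a': at 21
pos 62 'e': at 22  emit P0@[62:62]
pos 63 'e': at 23  emit P0@[63:63]
pos 64 'd': at 24  emit P6@[59:64]
pos 65 'a': at 3 (via fail)  emit P1@[64:65]
pos 66 'a': at 13 (via fail)

All matches (sorted): [[2,5],[5,1],[7,5],[10,0],[12,2],[15,0],[19,0],[21,0],[21,4],[21,7],[22,0],[25,5],[29,1],[32,0],[33,0],[34,6],[36,0],[38,2],[40,1],[42,5],[44,1],[46,1],[47,0],[49,0],[51,0],[53,2],[57,0],[62,0],[63,0],[64,6],[65,1]]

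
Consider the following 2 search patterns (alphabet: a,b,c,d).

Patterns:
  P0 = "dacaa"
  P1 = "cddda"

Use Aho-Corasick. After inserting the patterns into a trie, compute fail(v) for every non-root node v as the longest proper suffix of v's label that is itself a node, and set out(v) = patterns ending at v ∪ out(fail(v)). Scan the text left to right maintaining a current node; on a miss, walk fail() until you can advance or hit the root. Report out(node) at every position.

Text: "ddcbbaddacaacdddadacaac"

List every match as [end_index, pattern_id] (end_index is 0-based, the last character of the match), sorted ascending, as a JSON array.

Build:
Trie (insert patterns):
  0='ε' goto c→6 d→1
  1='d' goto a→2
  2='da' goto c→3
  3='dac' goto a→4
  4='daca' goto a→5
  5='dacaa' goto ·  [P0 ends]
  6='c' goto d→7
  7='cd' goto d→8
  8='cdd' goto d→9
  9='cddd' goto a→10
  10='cddda' goto ·  [P1 ends]

Failure links (BFS by depth):
  fail(1) 'd': from fail(0)=0 chase 'd': 0 ⇒ 0;  out=∅∪out(0)=∅
  fail(6) 'c': from fail(0)=0 chase 'c': 0 ⇒ 0;  out=∅∪out(0)=∅
  fail(2) 'da': from fail(1)=0 chase 'a': 0 ⇒ 0;  out=∅∪out(0)=∅
  fail(7) 'cd': from fail(6)=0 chase 'd': 0 ⇒ 1;  out=∅∪out(1)=∅
  fail(3) 'dac': from fail(2)=0 chase 'c': 0 ⇒ 6;  out=∅∪out(6)=∅
  fail(8) 'cdd': from fail(7)=1 chase 'd': 1→0 ⇒ 1;  out=∅∪out(1)=∅
  fail(4) 'daca': from fail(3)=6 chase 'a': 6→0 ⇒ 0;  out=∅∪out(0)=∅
  fail(9) 'cddd': from fail(8)=1 chase 'd': 1→0 ⇒ 1;  out=∅∪out(1)=∅
  fail(5) 'dacaa': from fail(4)=0 chase 'a': 0 ⇒ 0;  out={0}∪out(0)={0}
  fail(10) 'cddda': from fail(9)=1 chase 'a': 1 ⇒ 2;  out={1}∪out(2)={1}

Text stream:
i=0 'd': node 0→1
i=1 'd': node 1→1 (via fail)
i=2 'c': node 1→6 (via fail)
i=3 'b': node 6→0 (via fail)
i=4 'b': node 0→0
i=5 'a': node 0→0
i=6 'd': node 0→1
i=7 'd': node 1→1 (via fail)
i=8 'a': node 1→2
i=9 'c': node 2→3
i=10 'a': node 3→4
i=11 'a': node 4→5  emit P0@[7:11]
i=12 'c': node 5→6 (via fail)
i=13 'd': node 6→7
i=14 'd': node 7→8
i=15 'd': node 8→9
i=16 'a': node 9→10  emit P1@[12:16]
i=17 'd': node 10→1 (via fail)
i=18 'a': node 1→2
i=19 'c': node 2→3
i=20 'a': node 3→4
i=21 'a': node 4→5  emit P0@[17:21]
i=22 'c': node 5→6 (via fail)

Result: [[11,0],[16,1],[21,0]]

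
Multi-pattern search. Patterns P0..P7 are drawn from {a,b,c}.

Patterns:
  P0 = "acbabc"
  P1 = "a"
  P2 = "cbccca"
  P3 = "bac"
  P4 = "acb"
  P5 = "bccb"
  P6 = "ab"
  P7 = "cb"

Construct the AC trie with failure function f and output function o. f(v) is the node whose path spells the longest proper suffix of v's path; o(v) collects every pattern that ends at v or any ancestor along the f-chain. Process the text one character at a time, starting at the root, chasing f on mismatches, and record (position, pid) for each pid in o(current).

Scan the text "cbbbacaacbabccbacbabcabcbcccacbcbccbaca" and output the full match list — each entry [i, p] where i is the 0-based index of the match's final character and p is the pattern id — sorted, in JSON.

Build:
Trie nodes:
  0='ε' goto a→1 b→13 c→7
  1='a' goto b→19 c→2  ←P1
  2='ac' goto b→3
  3='acb' goto a→4  ←P4
  4='acba' goto b→5
  5='acbab' goto c→6
  6='acbabc' goto ·  ←P0
  7='c' goto b→8
  8='cb' goto c→9  ←P7
  9='cbc' goto c→10
  10='cbcc' goto c→11
  11='cbccc' goto a→12
  12='cbccca' goto ·  ←P2
  13='b' goto a→14 c→16
  14='ba' goto c→15
  15='bac' goto ·  ←P3
  16='bc' goto c→17
  17='bcc' goto b→18
  18='bccb' goto ·  ←P5
  19='ab' goto ·  ←P6

BFS fail/out derivation:
  fail(1) 'a': from fail(0)=0 chase 'a': 0 ⇒ 0;  out={1}∪out(0)={1}
  fail(7) 'c': from fail(0)=0 chase 'c': 0 ⇒ 0;  out=∅∪out(0)=∅
  fail(13) 'b': from fail(0)=0 chase 'b': 0 ⇒ 0;  out=∅∪out(0)=∅
  fail(2) 'ac': from fail(1)=0 chase 'c': 0 ⇒ 7;  out=∅∪out(7)=∅
  fail(8) 'cb': from fail(7)=0 chase 'b': 0 ⇒ 13;  out={7}∪out(13)={7}
  fail(14) 'ba': from fail(13)=0 chase 'a': 0 ⇒ 1;  out=∅∪out(1)={1}
  fail(16) 'bc': from fail(13)=0 chase 'c': 0 ⇒ 7;  out=∅∪out(7)=∅
  fail(19) 'ab': from fail(1)=0 chase 'b': 0 ⇒ 13;  out={6}∪out(13)={6}
  fail(3) 'acb': from fail(2)=7 chase 'b': 7 ⇒ 8;  out={4}∪out(8)={4,7}
  fail(9) 'cbc': from fail(8)=13 chase 'c': 13 ⇒ 16;  out=∅∪out(16)=∅
  fail(15) 'bac': from fail(14)=1 chase 'c': 1 ⇒ 2;  out={3}∪out(2)={3}
  fail(17) 'bcc': from fail(16)=7 chase 'c': 7→0 ⇒ 7;  out=∅∪out(7)=∅
  fail(4) 'acba': from fail(3)=8 chase 'a': 8→13 ⇒ 14;  out=∅∪out(14)={1}
  fail(10) 'cbcc': from fail(9)=16 chase 'c': 16 ⇒ 17;  out=∅∪out(17)=∅
  fail(18) 'bccb': from fail(17)=7 chase 'b': 7 ⇒ 8;  out={5}∪out(8)={5,7}
  fail(5) 'acbab': from fail(4)=14 chase 'b': 14→1 ⇒ 19;  out=∅∪out(19)={6}
  fail(11) 'cbccc': from fail(10)=17 chase 'c': 17→7→0 ⇒ 7;  out=∅∪out(7)=∅
  fail(6) 'acbabc': from fail(5)=19 chase 'c': 19→13 ⇒ 16;  out={0}∪out(16)={0}
  fail(12) 'cbccca': from fail(11)=7 chase 'a': 7→0 ⇒ 1;  out={2}∪out(1)={1,2}

Scan:
pos 0 'c': at 7
pos 1 'b': at 8  → match P7@[0:1]
pos 2 'b': at 13 (fail-walked)
pos 3 'b': at 13 (fail-walked)
pos 4 'a': at 14  → match P1@[4:4]
pos 5 'c': at 15  → match P3@[3:5]
pos 6 'a': at 1 (fail-walked)  → match P1@[6:6]
pos 7 'a': at 1 (fail-walked)  → match P1@[7:7]
pos 8 'c': at 2
pos 9 'b': at 3  → match P4@[7:9],P7@[8:9]
pos 10 'a': at 4  → match P1@[10:10]
pos 11 'b': at 5  → match P6@[10:11]
pos 12 'c': at 6  → match P0@[7:12]
pos 13 'c': at 17 (fail-walked)
pos 14 'b': at 18  → match P5@[11:14],P7@[13:14]
pos 15 'a': at 14 (fail-walked)  → match P1@[15:15]
pos 16 'c': at 15  → match P3@[14:16]
pos 17 'b': at 3 (fail-walked)  → match P4@[15:17],P7@[16:17]
pos 18 'a': at 4  → match P1@[18:18]
pos 19 'b': at 5  → match P6@[18:19]
pos 20 'c': at 6  → match P0@[15:20]
pos 21 'a': at 1 (fail-walked)  → match P1@[21:21]
pos 22 'b': at 19  → match P6@[21:22]
pos 23 'c': at 16 (fail-walked)
pos 24 'b': at 8 (fail-walked)  → match P7@[23:24]
pos 25 'c': at 9
pos 26 'c': at 10
pos 27 'c': at 11
pos 28 'a': at 12  → match P1@[28:28],P2@[23:28]
pos 29 'c': at 2 (fail-walked)
pos 30 'b': at 3  → match P4@[28:30],P7@[29:30]
pos 31 'c': at 9 (fail-walked)
pos 32 'b': at 8 (fail-walked)  → match P7@[31:32]
pos 33 'c': at 9
pos 34 'c': at 10
pos 35 'b': at 18 (fail-walked)  → match P5@[32:35],P7@[34:35]
pos 36 'a': at 14 (fail-walked)  → match P1@[36:36]
pos 37 'c': at 15  → match P3@[35:37]
pos 38 'a': at 1 (fail-walked)  → match P1@[38:38]

Result: [[1,7],[4,1],[5,3],[6,1],[7,1],[9,4],[9,7],[10,1],[11,6],[12,0],[14,5],[14,7],[15,1],[16,3],[17,4],[17,7],[18,1],[19,6],[20,0],[21,1],[22,6],[24,7],[28,1],[28,2],[30,4],[30,7],[32,7],[35,5],[35,7],[36,1],[37,3],[38,1]]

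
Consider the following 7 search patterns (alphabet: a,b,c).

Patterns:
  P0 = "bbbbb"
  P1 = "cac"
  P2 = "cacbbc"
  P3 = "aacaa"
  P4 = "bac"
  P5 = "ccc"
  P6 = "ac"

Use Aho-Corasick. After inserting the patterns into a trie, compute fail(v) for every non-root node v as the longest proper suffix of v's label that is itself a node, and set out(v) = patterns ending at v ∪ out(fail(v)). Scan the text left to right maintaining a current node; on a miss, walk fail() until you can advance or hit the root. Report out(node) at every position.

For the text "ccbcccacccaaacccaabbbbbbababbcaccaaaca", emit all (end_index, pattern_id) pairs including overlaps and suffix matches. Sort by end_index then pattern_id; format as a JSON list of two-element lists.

Build:
Trie nodes:
  n0 'ε': a→12 b→1 c→6
  n1 'b': a→17 b→2
  n2 'bb': b→3
  n3 'bbb': b→4
  n4 'bbbb': b→5
  n5 'bbbbb': ·  ←P0
  n6 'c': a→7 c→19
  n7 'ca': c→8
  n8 'cac': b→9  ←P1
  n9 'cacb': b→10
  n10 'cacbb': c→11
  n11 'cacbbc': ·  ←P2
  n12 'a': a→13 c→21
  n13 'aa': c→14
  n14 'aac': a→15
  n15 'aaca': a→16
  n16 'aacaa': ·  ←P3
  n17 'ba': c→18
  n18 'bac': ·  ←P4
  n19 'cc': c→20
  n20 'ccc': ·  ←P5
  n21 'ac': ·  ←P6

Failure links (BFS by depth):
  fail(1) 'b': from fail(0)=0 chase 'b': 0 ⇒ 0;  out=∅∪out(0)=∅
  fail(6) 'c': from fail(0)=0 chase 'c': 0 ⇒ 0;  out=∅∪out(0)=∅
  fail(12) 'a': from fail(0)=0 chase 'a': 0 ⇒ 0;  out=∅∪out(0)=∅
  fail(2) 'bb': from fail(1)=0 chase 'b': 0 ⇒ 1;  out=∅∪out(1)=∅
  fail(7) 'ca': from fail(6)=0 chase 'a': 0 ⇒ 12;  out=∅∪out(12)=∅
  fail(13) 'aa': from fail(12)=0 chase 'a': 0 ⇒ 12;  out=∅∪out(12)=∅
  fail(17) 'ba': from fail(1)=0 chase 'a': 0 ⇒ 12;  out=∅∪out(12)=∅
  fail(19) 'cc': from fail(6)=0 chase 'c': 0 ⇒ 6;  out=∅∪out(6)=∅
  fail(21) 'ac': from fail(12)=0 chase 'c': 0 ⇒ 6;  out={6}∪out(6)={6}
  fail(3) 'bbb': from fail(2)=1 chase 'b': 1 ⇒ 2;  out=∅∪out(2)=∅
  fail(8) 'cac': from fail(7)=12 chase 'c': 12 ⇒ 21;  out={1}∪out(21)={1,6}
  fail(14) 'aac': from fail(13)=12 chase 'c': 12 ⇒ 21;  out=∅∪out(21)={6}
  fail(18) 'bac': from fail(17)=12 chase 'c': 12 ⇒ 21;  out={4}∪out(21)={4,6}
  fail(20) 'ccc': from fail(19)=6 chase 'c': 6 ⇒ 19;  out={5}∪out(19)={5}
  fail(4) 'bbbb': from fail(3)=2 chase 'b': 2 ⇒ 3;  out=∅∪out(3)=∅
  fail(9) 'cacb': from fail(8)=21 chase 'b': 21→6→0 ⇒ 1;  out=∅∪out(1)=∅
  fail(15) 'aaca': from fail(14)=21 chase 'a': 21→6 ⇒ 7;  out=∅∪out(7)=∅
  fail(5) 'bbbbb': from fail(4)=3 chase 'b': 3 ⇒ 4;  out={0}∪out(4)={0}
  fail(10) 'cacbb': from fail(9)=1 chase 'b': 1 ⇒ 2;  out=∅∪out(2)=∅
  fail(16) 'aacaa': from fail(15)=7 chase 'a': 7→12 ⇒ 13;  out={3}∪out(13)={3}
  fail(11) 'cacbbc': from fail(10)=2 chase 'c': 2→1→0 ⇒ 6;  out={2}∪out(6)={2}

Scan:
pos 0 'c': at 6
pos 1 'c': at 19
pos 2 'b': at 1 ·f
pos 3 'c': at 6 ·f
pos 4 'c': at 19
pos 5 'c': at 20  emit P5@[3:5]
pos 6 'a': at 7 ·f
pos 7 'c': at 8  emit P1@[5:7],P6@[6:7]
pos 8 'c': at 19 ·f
pos 9 'c': at 20  emit P5@[7:9]
pos 10 'a': at 7 ·f
pos 11 'a': at 13 ·f
pos 12 'a': at 13 ·f
pos 13 'c': at 14  emit P6@[12:13]
pos 14 'c': at 19 ·f
pos 15 'c': at 20  emit P5@[13:15]
pos 16 'a': at 7 ·f
pos 17 'a': at 13 ·f
pos 18 'b': at 1 ·f
pos 19 'b': at 2
pos 20 'b': at 3
pos 21 'b': at 4
pos 22 'b': at 5  emit P0@[18:22]
pos 23 'b': at 5 ·f  emit P0@[19:23]
pos 24 'a': at 17 ·f
pos 25 'b': at 1 ·f
pos 26 'a': at 17
pos 27 'b': at 1 ·f
pos 28 'b': at 2
pos 29 'c': at 6 ·f
pos 30 'a': at 7
pos 31 'c': at 8  emit P1@[29:31],P6@[30:31]
pos 32 'c': at 19 ·f
pos 33 'a': at 7 ·f
pos 34 'a': at 13 ·f
pos 35 'a': at 13 ·f
pos 36 'c': at 14  emit P6@[35:36]
pos 37 'a': at 15

Matches: [[5,5],[7,1],[7,6],[9,5],[13,6],[15,5],[22,0],[23,0],[31,1],[31,6],[36,6]]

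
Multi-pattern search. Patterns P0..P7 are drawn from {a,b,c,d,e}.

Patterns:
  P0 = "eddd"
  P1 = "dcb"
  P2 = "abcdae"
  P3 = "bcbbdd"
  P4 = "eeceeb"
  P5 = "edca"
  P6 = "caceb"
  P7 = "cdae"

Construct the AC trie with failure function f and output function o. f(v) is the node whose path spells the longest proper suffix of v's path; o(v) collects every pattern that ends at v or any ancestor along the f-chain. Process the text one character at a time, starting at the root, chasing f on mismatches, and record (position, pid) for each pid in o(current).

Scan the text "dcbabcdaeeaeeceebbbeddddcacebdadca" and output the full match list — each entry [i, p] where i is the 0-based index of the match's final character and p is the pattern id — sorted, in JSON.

Build:
Trie nodes:
  n0 'ε': a→8 b→14 c→27 d→5 e→1
  n1 'e': d→2 e→20
  n2 'ed': c→25 d→3
  n3 'edd': d→4
  n4 'eddd': ·  ←P0
  n5 'd': c→6
  n6 'dc': b→7
  n7 'dcb': ·  ←P1
  n8 'a': b→9
  n9 'ab': c→10
  n10 'abc': d→11
  n11 'abcd': a→12
  n12 'abcda': e→13
  n13 'abcdae': ·  ←P2
  n14 'b': c→15
  n15 'bc': b→16
  n16 'bcb': b→17
  n17 'bcbb': d→18
  n18 'bcbbd': d→19
  n19 'bcbbdd': ·  ←P3
  n20 'ee': c→21
  n21 'eec': e→22
  n22 'eece': e→23
  n23 'eecee': b→24
  n24 'eeceeb': ·  ←P4
  n25 'edc': a→26
  n26 'edca': ·  ←P5
  n27 'c': a→28 d→32
  n28 'ca': c→29
  n29 'cac': e→30
  n30 'cace': b→31
  n31 'caceb': ·  ←P6
  n32 'cd': a→33
  n33 'cda': e→34
  n34 'cdae': ·  ←P7

BFS fail/out derivation:
  n1('e'): parent n0 fail=0; on 'e' 0 → fail=0;  out ∅∪∅=∅
  n5('d'): parent n0 fail=0; on 'd' 0 → fail=0;  out ∅∪∅=∅
  n8('a'): parent n0 fail=0; on 'a' 0 → fail=0;  out ∅∪∅=∅
  n14('b'): parent n0 fail=0; on 'b' 0 → fail=0;  out ∅∪∅=∅
  n27('c'): parent n0 fail=0; on 'c' 0 → fail=0;  out ∅∪∅=∅
  n2('ed'): parent n1 fail=0; on 'd' 0 → fail=5;  out ∅∪∅=∅
  n6('dc'): parent n5 fail=0; on 'c' 0 → fail=27;  out ∅∪∅=∅
  n9('ab'): parent n8 fail=0; on 'b' 0 → fail=14;  out ∅∪∅=∅
  n15('bc'): parent n14 fail=0; on 'c' 0 → fail=27;  out ∅∪∅=∅
  n20('ee'): parent n1 fail=0; on 'e' 0 → fail=1;  out ∅∪∅=∅
  n28('ca'): parent n27 fail=0; on 'a' 0 → fail=8;  out ∅∪∅=∅
  n32('cd'): parent n27 fail=0; on 'd' 0 → fail=5;  out ∅∪∅=∅
  n3('edd'): parent n2 fail=5; on 'd' 5→0 → fail=5;  out ∅∪∅=∅
  n7('dcb'): parent n6 fail=27; on 'b' 27→0 → fail=14;  out {1}∪∅={1}
  n10('abc'): parent n9 fail=14; on 'c' 14 → fail=15;  out ∅∪∅=∅
  n16('bcb'): parent n15 fail=27; on 'b' 27→0 → fail=14;  out ∅∪∅=∅
  n21('eec'): parent n20 fail=1; on 'c' 1→0 → fail=27;  out ∅∪∅=∅
  n25('edc'): parent n2 fail=5; on 'c' 5 → fail=6;  out ∅∪∅=∅
  n29('cac'): parent n28 fail=8; on 'c' 8→0 → fail=27;  out ∅∪∅=∅
  n33('cda'): parent n32 fail=5; on 'a' 5→0 → fail=8;  out ∅∪∅=∅
  n4('eddd'): parent n3 fail=5; on 'd' 5→0 → fail=5;  out {0}∪∅={0}
  n11('abcd'): parent n10 fail=15; on 'd' 15→27 → fail=32;  out ∅∪∅=∅
  n17('bcbb'): parent n16 fail=14; on 'b' 14→0 → fail=14;  out ∅∪∅=∅
  n22('eece'): parent n21 fail=27; on 'e' 27→0 → fail=1;  out ∅∪∅=∅
  n26('edca'): parent n25 fail=6; on 'a' 6→27 → fail=28;  out {5}∪∅={5}
  n30('cace'): parent n29 fail=27; on 'e' 27→0 → fail=1;  out ∅∪∅=∅
  n34('cdae'): parent n33 fail=8; on 'e' 8→0 → fail=1;  out {7}∪∅={7}
  n12('abcda'): parent n11 fail=32; on 'a' 32 → fail=33;  out ∅∪∅=∅
  n18('bcbbd'): parent n17 fail=14; on 'd' 14→0 → fail=5;  out ∅∪∅=∅
  n23('eecee'): parent n22 fail=1; on 'e' 1 → fail=20;  out ∅∪∅=∅
  n31('caceb'): parent n30 fail=1; on 'b' 1→0 → fail=14;  out {6}∪∅={6}
  n13('abcdae'): parent n12 fail=33; on 'e' 33 → fail=34;  out {2}∪{7}={2,7}
  n19('bcbbdd'): parent n18 fail=5; on 'd' 5→0 → fail=5;  out {3}∪∅={3}
  n24('eeceeb'): parent n23 fail=20; on 'b' 20→1→0 → fail=14;  out {4}∪∅={4}

Run:
[0] read 'd'  n0⇒n5
[1] read 'c'  n5⇒n6
[2] read 'b'  n6⇒n7  emit P1@[0:2]
[3] read 'a'  n7⇒n8 ·f
[4] read 'b'  n8⇒n9
[5] read 'c'  n9⇒n10
[6] read 'd'  n10⇒n11
[7] read 'a'  n11⇒n12
[8] read 'e'  n12⇒n13  emit P2@[3:8],P7@[5:8]
[9] read 'e'  n13⇒n20 ·f
[10] read 'a'  n20⇒n8 ·f
[11] read 'e'  n8⇒n1 ·f
[12] read 'e'  n1⇒n20
[13] read 'c'  n20⇒n21
[14] read 'e'  n21⇒n22
[15] read 'e'  n22⇒n23
[16] read 'b'  n23⇒n24  emit P4@[11:16]
[17] read 'b'  n24⇒n14 ·f
[18] read 'b'  n14⇒n14 ·f
[19] read 'e'  n14⇒n1 ·f
[20] read 'd'  n1⇒n2
[21] read 'd'  n2⇒n3
[22] read 'd'  n3⇒n4  emit P0@[19:22]
[23] read 'd'  n4⇒n5 ·f
[24] read 'c'  n5⇒n6
[25] read 'a'  n6⇒n28 ·f
[26] read 'c'  n28⇒n29
[27] read 'e'  n29⇒n30
[28] read 'b'  n30⇒n31  emit P6@[24:28]
[29] read 'd'  n31⇒n5 ·f
[30] read 'a'  n5⇒n8 ·f
[31] read 'd'  n8⇒n5 ·f
[32] read 'c'  n5⇒n6
[33] read 'a'  n6⇒n28 ·f

All matches (sorted): [[2,1],[8,2],[8,7],[16,4],[22,0],[28,6]]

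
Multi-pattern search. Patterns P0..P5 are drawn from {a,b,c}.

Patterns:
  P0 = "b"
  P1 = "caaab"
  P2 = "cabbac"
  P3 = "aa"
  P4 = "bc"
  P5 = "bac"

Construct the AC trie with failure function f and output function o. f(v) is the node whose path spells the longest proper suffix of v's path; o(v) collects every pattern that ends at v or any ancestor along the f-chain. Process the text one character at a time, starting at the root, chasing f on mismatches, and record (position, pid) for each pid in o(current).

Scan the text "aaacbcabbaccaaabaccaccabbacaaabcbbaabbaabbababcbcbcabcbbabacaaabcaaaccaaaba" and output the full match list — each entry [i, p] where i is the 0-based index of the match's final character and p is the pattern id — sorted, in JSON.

Construct AC machine:
Trie (insert patterns):
  n0 'ε': a→11 b→1 c→2
  n1 'b': a→14 c→13  ←P0
  n2 'c': a→3
  n3 'ca': a→4 b→7
  n4 'caa': a→5
  n5 'caaa': b→6
  n6 'caaab': ·  ←P1
  n7 'cab': b→8
  n8 'cabb': a→9
  n9 'cabba': c→10
  n10 'cabbac': ·  ←P2
  n11 'a': a→12
  n12 'aa': ·  ←P3
  n13 'bc': ·  ←P4
  n14 'ba': c→15
  n15 'bac': ·  ←P5

BFS fail/out derivation:
  fail(1) 'b': from fail(0)=0 chase 'b': 0 ⇒ 0;  out={0}∪out(0)={0}
  fail(2) 'c': from fail(0)=0 chase 'c': 0 ⇒ 0;  out=∅∪out(0)=∅
  fail(11) 'a': from fail(0)=0 chase 'a': 0 ⇒ 0;  out=∅∪out(0)=∅
  fail(3) 'ca': from fail(2)=0 chase 'a': 0 ⇒ 11;  out=∅∪out(11)=∅
  fail(12) 'aa': from fail(11)=0 chase 'a': 0 ⇒ 11;  out={3}∪out(11)={3}
  fail(13) 'bc': from fail(1)=0 chase 'c': 0 ⇒ 2;  out={4}∪out(2)={4}
  fail(14) 'ba': from fail(1)=0 chase 'a': 0 ⇒ 11;  out=∅∪out(11)=∅
  fail(4) 'caa': from fail(3)=11 chase 'a': 11 ⇒ 12;  out=∅∪out(12)={3}
  fail(7) 'cab': from fail(3)=11 chase 'b': 11→0 ⇒ 1;  out=∅∪out(1)={0}
  fail(15) 'bac': from fail(14)=11 chase 'c': 11→0 ⇒ 2;  out={5}∪out(2)={5}
  fail(5) 'caaa': from fail(4)=12 chase 'a': 12→11 ⇒ 12;  out=∅∪out(12)={3}
  fail(8) 'cabb': from fail(7)=1 chase 'b': 1→0 ⇒ 1;  out=∅∪out(1)={0}
  fail(6) 'caaab': from fail(5)=12 chase 'b': 12→11→0 ⇒ 1;  out={1}∪out(1)={0,1}
  fail(9) 'cabba': from fail(8)=1 chase 'a': 1 ⇒ 14;  out=∅∪out(14)=∅
  fail(10) 'cabbac': from fail(9)=14 chase 'c': 14 ⇒ 15;  out={2}∪out(15)={2,5}

Text stream:
pos 0 'a': at 11
pos 1 'a': at 12  → match P3@[0:1]
pos 2 'a': at 12 (fail-walked)  → match P3@[1:2]
pos 3 'c': at 2 (fail-walked)
pos 4 'b': at 1 (fail-walked)  → match P0@[4:4]
pos 5 'c': at 13  → match P4@[4:5]
pos 6 'a': at 3 (fail-walked)
pos 7 'b': at 7  → match P0@[7:7]
pos 8 'b': at 8  → match P0@[8:8]
pos 9 'a': at 9
pos 10 'c': at 10  → match P2@[5:10],P5@[8:10]
pos 11 'c': at 2 (fail-walked)
pos 12 'a': at 3
pos 13 'a': at 4  → match P3@[12:13]
pos 14 'a': at 5  → match P3@[13:14]
pos 15 'b': at 6  → match P0@[15:15],P1@[11:15]
pos 16 'a': at 14 (fail-walked)
pos 17 'c': at 15  → match P5@[15:17]
pos 18 'c': at 2 (fail-walked)
pos 19 'a': at 3
pos 20 'c': at 2 (fail-walked)
pos 21 'c': at 2 (fail-walked)
pos 22 'a': at 3
pos 23 'b': at 7  → match P0@[23:23]
pos 24 'b': at 8  → match P0@[24:24]
pos 25 'a': at 9
pos 26 'c': at 10  → match P2@[21:26],P5@[24:26]
pos 27 'a': at 3 (fail-walked)
pos 28 'a': at 4  → match P3@[27:28]
pos 29 'a': at 5  → match P3@[28:29]
pos 30 'b': at 6  → match P0@[30:30],P1@[26:30]
pos 31 'c': at 13 (fail-walked)  → match P4@[30:31]
pos 32 'b': at 1 (fail-walked)  → match P0@[32:32]
pos 33 'b': at 1 (fail-walked)  → match P0@[33:33]
pos 34 'a': at 14
pos 35 'a': at 12 (fail-walked)  → match P3@[34:35]
pos 36 'b': at 1 (fail-walked)  → match P0@[36:36]
pos 37 'b': at 1 (fail-walked)  → match P0@[37:37]
pos 38 'a': at 14
pos 39 'a': at 12 (fail-walked)  → match P3@[38:39]
pos 40 'b': at 1 (fail-walked)  → match P0@[40:40]
pos 41 'b': at 1 (fail-walked)  → match P0@[41:41]
pos 42 'a': at 14
pos 43 'b': at 1 (fail-walked)  → match P0@[43:43]
pos 44 'a': at 14
pos 45 'b': at 1 (fail-walked)  → match P0@[45:45]
pos 46 'c': at 13  → match P4@[45:46]
pos 47 'b': at 1 (fail-walked)  → match P0@[47:47]
pos 48 'c': at 13  → match P4@[47:48]
pos 49 'b': at 1 (fail-walked)  → match P0@[49:49]
pos 50 'c': at 13  → match P4@[49:50]
pos 51 'a': at 3 (fail-walked)
pos 52 'b': at 7  → match P0@[52:52]
pos 53 'c': at 13 (fail-walked)  → match P4@[52:53]
pos 54 'b': at 1 (fail-walked)  → match P0@[54:54]
pos 55 'b': at 1 (fail-walked)  → match P0@[55:55]
pos 56 'a': at 14
pos 57 'b': at 1 (fail-walked)  → match P0@[57:57]
pos 58 'a': at 14
pos 59 'c': at 15  → match P5@[57:59]
pos 60 'a': at 3 (fail-walked)
pos 61 'a': at 4  → match P3@[60:61]
pos 62 'a': at 5  → match P3@[61:62]
pos 63 'b': at 6  → match P0@[63:63],P1@[59:63]
pos 64 'c': at 13 (fail-walked)  → match P4@[63:64]
pos 65 'a': at 3 (fail-walked)
pos 66 'a': at 4  → match P3@[65:66]
pos 67 'a': at 5  → match P3@[66:67]
pos 68 'c': at 2 (fail-walked)
pos 69 'c': at 2 (fail-walked)
pos 70 'a': at 3
pos 71 'a': at 4  → match P3@[70:71]
pos 72 'a': at 5  → match P3@[71:72]
pos 73 'b': at 6  → match P0@[73:73],P1@[69:73]
pos 74 'a': at 14 (fail-walked)

All matches (sorted): [[1,3],[2,3],[4,0],[5,4],[7,0],[8,0],[10,2],[10,5],[13,3],[14,3],[15,0],[15,1],[17,5],[23,0],[24,0],[26,2],[26,5],[28,3],[29,3],[30,0],[30,1],[31,4],[32,0],[33,0],[35,3],[36,0],[37,0],[39,3],[40,0],[41,0],[43,0],[45,0],[46,4],[47,0],[48,4],[49,0],[50,4],[52,0],[53,4],[54,0],[55,0],[57,0],[59,5],[61,3],[62,3],[63,0],[63,1],[64,4],[66,3],[67,3],[71,3],[72,3],[73,0],[73,1]]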